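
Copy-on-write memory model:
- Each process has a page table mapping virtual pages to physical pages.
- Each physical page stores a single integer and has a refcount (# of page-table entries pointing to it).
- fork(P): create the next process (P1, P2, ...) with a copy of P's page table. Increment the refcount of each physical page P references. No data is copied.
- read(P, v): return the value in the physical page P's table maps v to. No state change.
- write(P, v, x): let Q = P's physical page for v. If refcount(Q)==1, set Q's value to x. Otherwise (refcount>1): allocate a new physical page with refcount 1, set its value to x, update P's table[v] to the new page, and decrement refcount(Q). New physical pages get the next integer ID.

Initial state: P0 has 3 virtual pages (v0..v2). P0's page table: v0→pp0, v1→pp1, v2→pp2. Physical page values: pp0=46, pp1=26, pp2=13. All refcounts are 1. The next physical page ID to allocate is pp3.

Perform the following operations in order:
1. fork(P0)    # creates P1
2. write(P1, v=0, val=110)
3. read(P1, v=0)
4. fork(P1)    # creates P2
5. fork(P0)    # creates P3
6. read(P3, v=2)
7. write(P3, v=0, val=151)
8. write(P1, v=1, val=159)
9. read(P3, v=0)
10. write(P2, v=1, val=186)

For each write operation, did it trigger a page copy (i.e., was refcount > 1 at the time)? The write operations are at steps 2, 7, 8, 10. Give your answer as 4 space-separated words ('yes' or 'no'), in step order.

Op 1: fork(P0) -> P1. 3 ppages; refcounts: pp0:2 pp1:2 pp2:2
Op 2: write(P1, v0, 110). refcount(pp0)=2>1 -> COPY to pp3. 4 ppages; refcounts: pp0:1 pp1:2 pp2:2 pp3:1
Op 3: read(P1, v0) -> 110. No state change.
Op 4: fork(P1) -> P2. 4 ppages; refcounts: pp0:1 pp1:3 pp2:3 pp3:2
Op 5: fork(P0) -> P3. 4 ppages; refcounts: pp0:2 pp1:4 pp2:4 pp3:2
Op 6: read(P3, v2) -> 13. No state change.
Op 7: write(P3, v0, 151). refcount(pp0)=2>1 -> COPY to pp4. 5 ppages; refcounts: pp0:1 pp1:4 pp2:4 pp3:2 pp4:1
Op 8: write(P1, v1, 159). refcount(pp1)=4>1 -> COPY to pp5. 6 ppages; refcounts: pp0:1 pp1:3 pp2:4 pp3:2 pp4:1 pp5:1
Op 9: read(P3, v0) -> 151. No state change.
Op 10: write(P2, v1, 186). refcount(pp1)=3>1 -> COPY to pp6. 7 ppages; refcounts: pp0:1 pp1:2 pp2:4 pp3:2 pp4:1 pp5:1 pp6:1

yes yes yes yes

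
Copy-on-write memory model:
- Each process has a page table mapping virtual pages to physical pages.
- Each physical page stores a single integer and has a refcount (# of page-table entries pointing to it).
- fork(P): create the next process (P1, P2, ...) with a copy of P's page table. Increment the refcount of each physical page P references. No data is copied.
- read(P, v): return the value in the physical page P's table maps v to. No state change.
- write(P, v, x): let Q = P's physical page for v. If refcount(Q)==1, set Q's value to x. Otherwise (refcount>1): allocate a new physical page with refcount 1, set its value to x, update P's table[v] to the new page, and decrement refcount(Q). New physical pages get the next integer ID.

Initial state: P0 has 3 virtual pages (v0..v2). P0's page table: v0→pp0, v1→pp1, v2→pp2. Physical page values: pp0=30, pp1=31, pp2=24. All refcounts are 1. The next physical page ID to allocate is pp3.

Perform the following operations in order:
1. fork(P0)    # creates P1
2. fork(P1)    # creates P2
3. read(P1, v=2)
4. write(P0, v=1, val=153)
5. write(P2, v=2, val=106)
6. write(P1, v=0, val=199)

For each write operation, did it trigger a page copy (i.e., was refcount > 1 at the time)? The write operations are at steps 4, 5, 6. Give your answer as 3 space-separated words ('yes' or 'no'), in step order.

Op 1: fork(P0) -> P1. 3 ppages; refcounts: pp0:2 pp1:2 pp2:2
Op 2: fork(P1) -> P2. 3 ppages; refcounts: pp0:3 pp1:3 pp2:3
Op 3: read(P1, v2) -> 24. No state change.
Op 4: write(P0, v1, 153). refcount(pp1)=3>1 -> COPY to pp3. 4 ppages; refcounts: pp0:3 pp1:2 pp2:3 pp3:1
Op 5: write(P2, v2, 106). refcount(pp2)=3>1 -> COPY to pp4. 5 ppages; refcounts: pp0:3 pp1:2 pp2:2 pp3:1 pp4:1
Op 6: write(P1, v0, 199). refcount(pp0)=3>1 -> COPY to pp5. 6 ppages; refcounts: pp0:2 pp1:2 pp2:2 pp3:1 pp4:1 pp5:1

yes yes yes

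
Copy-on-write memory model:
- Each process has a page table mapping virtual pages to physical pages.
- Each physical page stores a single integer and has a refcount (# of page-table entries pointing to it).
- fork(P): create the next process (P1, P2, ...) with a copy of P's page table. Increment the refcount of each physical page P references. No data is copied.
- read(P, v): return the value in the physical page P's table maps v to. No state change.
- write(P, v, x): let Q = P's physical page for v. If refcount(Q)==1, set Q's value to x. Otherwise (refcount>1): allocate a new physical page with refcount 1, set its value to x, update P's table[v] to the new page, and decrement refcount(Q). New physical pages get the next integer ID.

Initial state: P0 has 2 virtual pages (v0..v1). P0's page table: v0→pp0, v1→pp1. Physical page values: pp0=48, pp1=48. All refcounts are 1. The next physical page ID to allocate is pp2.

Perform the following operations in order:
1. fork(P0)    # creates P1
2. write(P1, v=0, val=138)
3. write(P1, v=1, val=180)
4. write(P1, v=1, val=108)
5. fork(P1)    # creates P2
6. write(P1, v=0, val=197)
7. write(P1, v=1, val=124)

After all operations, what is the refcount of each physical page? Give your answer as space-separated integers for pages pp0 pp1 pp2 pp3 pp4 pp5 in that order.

Op 1: fork(P0) -> P1. 2 ppages; refcounts: pp0:2 pp1:2
Op 2: write(P1, v0, 138). refcount(pp0)=2>1 -> COPY to pp2. 3 ppages; refcounts: pp0:1 pp1:2 pp2:1
Op 3: write(P1, v1, 180). refcount(pp1)=2>1 -> COPY to pp3. 4 ppages; refcounts: pp0:1 pp1:1 pp2:1 pp3:1
Op 4: write(P1, v1, 108). refcount(pp3)=1 -> write in place. 4 ppages; refcounts: pp0:1 pp1:1 pp2:1 pp3:1
Op 5: fork(P1) -> P2. 4 ppages; refcounts: pp0:1 pp1:1 pp2:2 pp3:2
Op 6: write(P1, v0, 197). refcount(pp2)=2>1 -> COPY to pp4. 5 ppages; refcounts: pp0:1 pp1:1 pp2:1 pp3:2 pp4:1
Op 7: write(P1, v1, 124). refcount(pp3)=2>1 -> COPY to pp5. 6 ppages; refcounts: pp0:1 pp1:1 pp2:1 pp3:1 pp4:1 pp5:1

Answer: 1 1 1 1 1 1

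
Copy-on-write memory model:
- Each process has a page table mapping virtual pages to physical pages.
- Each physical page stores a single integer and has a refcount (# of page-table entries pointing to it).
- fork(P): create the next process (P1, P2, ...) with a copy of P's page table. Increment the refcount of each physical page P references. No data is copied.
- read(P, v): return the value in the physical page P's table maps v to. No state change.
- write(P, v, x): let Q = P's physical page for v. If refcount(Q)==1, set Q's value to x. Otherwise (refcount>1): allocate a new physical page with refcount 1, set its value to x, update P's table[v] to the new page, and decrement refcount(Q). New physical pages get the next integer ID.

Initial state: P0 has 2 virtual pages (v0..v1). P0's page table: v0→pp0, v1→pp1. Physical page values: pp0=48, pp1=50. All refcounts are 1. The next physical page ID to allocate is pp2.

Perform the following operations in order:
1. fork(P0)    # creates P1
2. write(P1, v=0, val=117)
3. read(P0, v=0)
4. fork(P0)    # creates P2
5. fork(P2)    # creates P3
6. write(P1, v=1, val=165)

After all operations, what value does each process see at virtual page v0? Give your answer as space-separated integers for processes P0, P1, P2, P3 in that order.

Answer: 48 117 48 48

Derivation:
Op 1: fork(P0) -> P1. 2 ppages; refcounts: pp0:2 pp1:2
Op 2: write(P1, v0, 117). refcount(pp0)=2>1 -> COPY to pp2. 3 ppages; refcounts: pp0:1 pp1:2 pp2:1
Op 3: read(P0, v0) -> 48. No state change.
Op 4: fork(P0) -> P2. 3 ppages; refcounts: pp0:2 pp1:3 pp2:1
Op 5: fork(P2) -> P3. 3 ppages; refcounts: pp0:3 pp1:4 pp2:1
Op 6: write(P1, v1, 165). refcount(pp1)=4>1 -> COPY to pp3. 4 ppages; refcounts: pp0:3 pp1:3 pp2:1 pp3:1
P0: v0 -> pp0 = 48
P1: v0 -> pp2 = 117
P2: v0 -> pp0 = 48
P3: v0 -> pp0 = 48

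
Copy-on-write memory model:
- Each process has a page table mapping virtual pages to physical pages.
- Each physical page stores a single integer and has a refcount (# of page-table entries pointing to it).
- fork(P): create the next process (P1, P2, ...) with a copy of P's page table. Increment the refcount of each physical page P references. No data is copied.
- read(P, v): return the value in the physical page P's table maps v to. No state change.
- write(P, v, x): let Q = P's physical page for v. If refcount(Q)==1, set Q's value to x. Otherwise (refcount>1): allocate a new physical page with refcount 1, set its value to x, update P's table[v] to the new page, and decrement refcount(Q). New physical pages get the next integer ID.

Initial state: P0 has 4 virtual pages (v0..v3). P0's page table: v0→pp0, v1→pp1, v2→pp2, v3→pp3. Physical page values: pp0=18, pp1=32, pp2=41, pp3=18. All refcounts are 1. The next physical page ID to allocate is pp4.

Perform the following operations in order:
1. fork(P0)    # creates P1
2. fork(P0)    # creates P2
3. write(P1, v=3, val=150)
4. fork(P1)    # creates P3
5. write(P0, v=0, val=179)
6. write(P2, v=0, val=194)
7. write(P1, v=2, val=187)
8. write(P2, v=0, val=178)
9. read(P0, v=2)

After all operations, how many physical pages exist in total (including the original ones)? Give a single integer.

Op 1: fork(P0) -> P1. 4 ppages; refcounts: pp0:2 pp1:2 pp2:2 pp3:2
Op 2: fork(P0) -> P2. 4 ppages; refcounts: pp0:3 pp1:3 pp2:3 pp3:3
Op 3: write(P1, v3, 150). refcount(pp3)=3>1 -> COPY to pp4. 5 ppages; refcounts: pp0:3 pp1:3 pp2:3 pp3:2 pp4:1
Op 4: fork(P1) -> P3. 5 ppages; refcounts: pp0:4 pp1:4 pp2:4 pp3:2 pp4:2
Op 5: write(P0, v0, 179). refcount(pp0)=4>1 -> COPY to pp5. 6 ppages; refcounts: pp0:3 pp1:4 pp2:4 pp3:2 pp4:2 pp5:1
Op 6: write(P2, v0, 194). refcount(pp0)=3>1 -> COPY to pp6. 7 ppages; refcounts: pp0:2 pp1:4 pp2:4 pp3:2 pp4:2 pp5:1 pp6:1
Op 7: write(P1, v2, 187). refcount(pp2)=4>1 -> COPY to pp7. 8 ppages; refcounts: pp0:2 pp1:4 pp2:3 pp3:2 pp4:2 pp5:1 pp6:1 pp7:1
Op 8: write(P2, v0, 178). refcount(pp6)=1 -> write in place. 8 ppages; refcounts: pp0:2 pp1:4 pp2:3 pp3:2 pp4:2 pp5:1 pp6:1 pp7:1
Op 9: read(P0, v2) -> 41. No state change.

Answer: 8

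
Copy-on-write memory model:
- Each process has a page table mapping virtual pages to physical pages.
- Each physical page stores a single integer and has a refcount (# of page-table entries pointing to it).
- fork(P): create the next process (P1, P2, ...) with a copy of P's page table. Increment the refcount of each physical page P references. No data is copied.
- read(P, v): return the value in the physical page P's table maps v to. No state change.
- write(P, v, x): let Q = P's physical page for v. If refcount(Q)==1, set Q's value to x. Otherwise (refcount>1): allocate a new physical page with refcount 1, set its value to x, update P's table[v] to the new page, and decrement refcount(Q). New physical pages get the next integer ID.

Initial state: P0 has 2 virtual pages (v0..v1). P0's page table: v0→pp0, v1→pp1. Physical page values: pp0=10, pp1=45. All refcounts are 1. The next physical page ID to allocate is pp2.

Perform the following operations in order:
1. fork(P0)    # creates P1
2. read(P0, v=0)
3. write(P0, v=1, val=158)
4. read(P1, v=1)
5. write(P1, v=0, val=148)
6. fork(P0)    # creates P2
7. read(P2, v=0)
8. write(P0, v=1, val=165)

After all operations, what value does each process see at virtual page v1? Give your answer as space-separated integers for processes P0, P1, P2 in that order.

Op 1: fork(P0) -> P1. 2 ppages; refcounts: pp0:2 pp1:2
Op 2: read(P0, v0) -> 10. No state change.
Op 3: write(P0, v1, 158). refcount(pp1)=2>1 -> COPY to pp2. 3 ppages; refcounts: pp0:2 pp1:1 pp2:1
Op 4: read(P1, v1) -> 45. No state change.
Op 5: write(P1, v0, 148). refcount(pp0)=2>1 -> COPY to pp3. 4 ppages; refcounts: pp0:1 pp1:1 pp2:1 pp3:1
Op 6: fork(P0) -> P2. 4 ppages; refcounts: pp0:2 pp1:1 pp2:2 pp3:1
Op 7: read(P2, v0) -> 10. No state change.
Op 8: write(P0, v1, 165). refcount(pp2)=2>1 -> COPY to pp4. 5 ppages; refcounts: pp0:2 pp1:1 pp2:1 pp3:1 pp4:1
P0: v1 -> pp4 = 165
P1: v1 -> pp1 = 45
P2: v1 -> pp2 = 158

Answer: 165 45 158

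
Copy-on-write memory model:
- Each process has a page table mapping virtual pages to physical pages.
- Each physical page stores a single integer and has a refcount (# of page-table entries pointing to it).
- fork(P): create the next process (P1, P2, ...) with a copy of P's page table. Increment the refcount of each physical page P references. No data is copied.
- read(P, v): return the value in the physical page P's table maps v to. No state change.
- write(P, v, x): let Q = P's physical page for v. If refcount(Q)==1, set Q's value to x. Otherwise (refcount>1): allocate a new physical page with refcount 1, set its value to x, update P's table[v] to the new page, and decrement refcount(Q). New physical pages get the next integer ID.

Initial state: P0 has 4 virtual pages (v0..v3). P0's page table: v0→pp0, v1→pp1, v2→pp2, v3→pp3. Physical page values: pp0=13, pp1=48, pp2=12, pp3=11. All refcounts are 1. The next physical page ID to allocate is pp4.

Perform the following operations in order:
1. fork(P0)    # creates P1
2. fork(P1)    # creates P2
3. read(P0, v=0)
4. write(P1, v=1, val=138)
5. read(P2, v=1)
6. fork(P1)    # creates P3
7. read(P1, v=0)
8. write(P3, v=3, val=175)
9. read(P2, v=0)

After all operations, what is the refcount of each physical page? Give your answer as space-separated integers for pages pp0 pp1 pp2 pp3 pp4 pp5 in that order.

Answer: 4 2 4 3 2 1

Derivation:
Op 1: fork(P0) -> P1. 4 ppages; refcounts: pp0:2 pp1:2 pp2:2 pp3:2
Op 2: fork(P1) -> P2. 4 ppages; refcounts: pp0:3 pp1:3 pp2:3 pp3:3
Op 3: read(P0, v0) -> 13. No state change.
Op 4: write(P1, v1, 138). refcount(pp1)=3>1 -> COPY to pp4. 5 ppages; refcounts: pp0:3 pp1:2 pp2:3 pp3:3 pp4:1
Op 5: read(P2, v1) -> 48. No state change.
Op 6: fork(P1) -> P3. 5 ppages; refcounts: pp0:4 pp1:2 pp2:4 pp3:4 pp4:2
Op 7: read(P1, v0) -> 13. No state change.
Op 8: write(P3, v3, 175). refcount(pp3)=4>1 -> COPY to pp5. 6 ppages; refcounts: pp0:4 pp1:2 pp2:4 pp3:3 pp4:2 pp5:1
Op 9: read(P2, v0) -> 13. No state change.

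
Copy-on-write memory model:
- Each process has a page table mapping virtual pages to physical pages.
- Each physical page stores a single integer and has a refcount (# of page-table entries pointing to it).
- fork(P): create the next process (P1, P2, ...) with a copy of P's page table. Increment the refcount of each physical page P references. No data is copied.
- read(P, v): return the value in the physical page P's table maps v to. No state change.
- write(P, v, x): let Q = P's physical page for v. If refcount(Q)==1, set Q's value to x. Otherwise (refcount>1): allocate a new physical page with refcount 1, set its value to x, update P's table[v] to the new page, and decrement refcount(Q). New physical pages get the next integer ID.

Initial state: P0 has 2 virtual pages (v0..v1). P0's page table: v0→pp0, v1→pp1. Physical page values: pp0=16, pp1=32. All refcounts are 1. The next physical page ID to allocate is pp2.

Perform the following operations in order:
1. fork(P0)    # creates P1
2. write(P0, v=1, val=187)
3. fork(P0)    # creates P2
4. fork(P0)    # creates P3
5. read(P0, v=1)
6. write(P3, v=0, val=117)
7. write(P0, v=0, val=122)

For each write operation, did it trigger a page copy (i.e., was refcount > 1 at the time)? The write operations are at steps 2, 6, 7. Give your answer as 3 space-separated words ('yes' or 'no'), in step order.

Op 1: fork(P0) -> P1. 2 ppages; refcounts: pp0:2 pp1:2
Op 2: write(P0, v1, 187). refcount(pp1)=2>1 -> COPY to pp2. 3 ppages; refcounts: pp0:2 pp1:1 pp2:1
Op 3: fork(P0) -> P2. 3 ppages; refcounts: pp0:3 pp1:1 pp2:2
Op 4: fork(P0) -> P3. 3 ppages; refcounts: pp0:4 pp1:1 pp2:3
Op 5: read(P0, v1) -> 187. No state change.
Op 6: write(P3, v0, 117). refcount(pp0)=4>1 -> COPY to pp3. 4 ppages; refcounts: pp0:3 pp1:1 pp2:3 pp3:1
Op 7: write(P0, v0, 122). refcount(pp0)=3>1 -> COPY to pp4. 5 ppages; refcounts: pp0:2 pp1:1 pp2:3 pp3:1 pp4:1

yes yes yes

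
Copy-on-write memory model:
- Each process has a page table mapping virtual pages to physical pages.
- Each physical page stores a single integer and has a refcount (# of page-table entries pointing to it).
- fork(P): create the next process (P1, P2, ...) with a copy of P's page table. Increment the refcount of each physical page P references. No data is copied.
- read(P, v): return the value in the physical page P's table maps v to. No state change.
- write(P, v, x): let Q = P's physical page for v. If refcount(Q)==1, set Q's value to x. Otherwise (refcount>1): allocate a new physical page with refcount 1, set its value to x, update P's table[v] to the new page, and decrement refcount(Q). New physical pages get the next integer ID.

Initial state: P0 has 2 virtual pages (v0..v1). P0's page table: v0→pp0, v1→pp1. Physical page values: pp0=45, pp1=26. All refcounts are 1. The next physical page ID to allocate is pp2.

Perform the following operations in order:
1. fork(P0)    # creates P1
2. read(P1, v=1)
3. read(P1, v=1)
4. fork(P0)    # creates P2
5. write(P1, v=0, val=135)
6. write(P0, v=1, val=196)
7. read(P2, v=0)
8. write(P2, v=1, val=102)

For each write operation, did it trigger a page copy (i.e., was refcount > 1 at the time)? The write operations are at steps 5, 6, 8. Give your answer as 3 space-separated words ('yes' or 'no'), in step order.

Op 1: fork(P0) -> P1. 2 ppages; refcounts: pp0:2 pp1:2
Op 2: read(P1, v1) -> 26. No state change.
Op 3: read(P1, v1) -> 26. No state change.
Op 4: fork(P0) -> P2. 2 ppages; refcounts: pp0:3 pp1:3
Op 5: write(P1, v0, 135). refcount(pp0)=3>1 -> COPY to pp2. 3 ppages; refcounts: pp0:2 pp1:3 pp2:1
Op 6: write(P0, v1, 196). refcount(pp1)=3>1 -> COPY to pp3. 4 ppages; refcounts: pp0:2 pp1:2 pp2:1 pp3:1
Op 7: read(P2, v0) -> 45. No state change.
Op 8: write(P2, v1, 102). refcount(pp1)=2>1 -> COPY to pp4. 5 ppages; refcounts: pp0:2 pp1:1 pp2:1 pp3:1 pp4:1

yes yes yes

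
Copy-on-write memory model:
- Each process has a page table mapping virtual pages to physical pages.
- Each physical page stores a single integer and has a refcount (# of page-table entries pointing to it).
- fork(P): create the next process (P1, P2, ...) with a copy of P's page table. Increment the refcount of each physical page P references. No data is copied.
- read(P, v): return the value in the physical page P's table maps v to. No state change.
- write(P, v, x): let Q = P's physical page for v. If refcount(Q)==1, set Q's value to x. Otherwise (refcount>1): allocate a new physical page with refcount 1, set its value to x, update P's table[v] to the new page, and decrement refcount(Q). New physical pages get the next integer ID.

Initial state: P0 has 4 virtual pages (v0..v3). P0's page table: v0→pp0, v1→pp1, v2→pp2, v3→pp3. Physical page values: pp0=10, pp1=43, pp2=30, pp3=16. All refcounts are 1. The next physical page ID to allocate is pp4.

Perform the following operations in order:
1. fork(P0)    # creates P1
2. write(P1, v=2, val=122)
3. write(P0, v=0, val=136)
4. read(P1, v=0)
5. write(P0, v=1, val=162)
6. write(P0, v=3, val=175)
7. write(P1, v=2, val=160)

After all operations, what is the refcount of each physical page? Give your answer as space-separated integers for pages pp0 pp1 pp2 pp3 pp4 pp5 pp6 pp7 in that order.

Op 1: fork(P0) -> P1. 4 ppages; refcounts: pp0:2 pp1:2 pp2:2 pp3:2
Op 2: write(P1, v2, 122). refcount(pp2)=2>1 -> COPY to pp4. 5 ppages; refcounts: pp0:2 pp1:2 pp2:1 pp3:2 pp4:1
Op 3: write(P0, v0, 136). refcount(pp0)=2>1 -> COPY to pp5. 6 ppages; refcounts: pp0:1 pp1:2 pp2:1 pp3:2 pp4:1 pp5:1
Op 4: read(P1, v0) -> 10. No state change.
Op 5: write(P0, v1, 162). refcount(pp1)=2>1 -> COPY to pp6. 7 ppages; refcounts: pp0:1 pp1:1 pp2:1 pp3:2 pp4:1 pp5:1 pp6:1
Op 6: write(P0, v3, 175). refcount(pp3)=2>1 -> COPY to pp7. 8 ppages; refcounts: pp0:1 pp1:1 pp2:1 pp3:1 pp4:1 pp5:1 pp6:1 pp7:1
Op 7: write(P1, v2, 160). refcount(pp4)=1 -> write in place. 8 ppages; refcounts: pp0:1 pp1:1 pp2:1 pp3:1 pp4:1 pp5:1 pp6:1 pp7:1

Answer: 1 1 1 1 1 1 1 1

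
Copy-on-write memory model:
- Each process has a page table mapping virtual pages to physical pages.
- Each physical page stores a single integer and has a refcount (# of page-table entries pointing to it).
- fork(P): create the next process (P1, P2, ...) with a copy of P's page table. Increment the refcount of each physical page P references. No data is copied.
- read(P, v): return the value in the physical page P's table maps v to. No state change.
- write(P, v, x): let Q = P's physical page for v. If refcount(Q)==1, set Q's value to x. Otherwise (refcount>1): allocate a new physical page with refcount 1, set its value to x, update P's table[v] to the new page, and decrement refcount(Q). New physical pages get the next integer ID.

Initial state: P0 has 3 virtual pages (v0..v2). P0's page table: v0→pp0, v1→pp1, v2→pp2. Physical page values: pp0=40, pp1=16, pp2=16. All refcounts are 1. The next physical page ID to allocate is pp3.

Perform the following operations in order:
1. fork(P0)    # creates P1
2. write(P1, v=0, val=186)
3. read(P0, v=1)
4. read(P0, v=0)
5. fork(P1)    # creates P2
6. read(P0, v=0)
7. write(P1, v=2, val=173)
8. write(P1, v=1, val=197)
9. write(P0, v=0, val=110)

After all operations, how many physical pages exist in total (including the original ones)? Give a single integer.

Answer: 6

Derivation:
Op 1: fork(P0) -> P1. 3 ppages; refcounts: pp0:2 pp1:2 pp2:2
Op 2: write(P1, v0, 186). refcount(pp0)=2>1 -> COPY to pp3. 4 ppages; refcounts: pp0:1 pp1:2 pp2:2 pp3:1
Op 3: read(P0, v1) -> 16. No state change.
Op 4: read(P0, v0) -> 40. No state change.
Op 5: fork(P1) -> P2. 4 ppages; refcounts: pp0:1 pp1:3 pp2:3 pp3:2
Op 6: read(P0, v0) -> 40. No state change.
Op 7: write(P1, v2, 173). refcount(pp2)=3>1 -> COPY to pp4. 5 ppages; refcounts: pp0:1 pp1:3 pp2:2 pp3:2 pp4:1
Op 8: write(P1, v1, 197). refcount(pp1)=3>1 -> COPY to pp5. 6 ppages; refcounts: pp0:1 pp1:2 pp2:2 pp3:2 pp4:1 pp5:1
Op 9: write(P0, v0, 110). refcount(pp0)=1 -> write in place. 6 ppages; refcounts: pp0:1 pp1:2 pp2:2 pp3:2 pp4:1 pp5:1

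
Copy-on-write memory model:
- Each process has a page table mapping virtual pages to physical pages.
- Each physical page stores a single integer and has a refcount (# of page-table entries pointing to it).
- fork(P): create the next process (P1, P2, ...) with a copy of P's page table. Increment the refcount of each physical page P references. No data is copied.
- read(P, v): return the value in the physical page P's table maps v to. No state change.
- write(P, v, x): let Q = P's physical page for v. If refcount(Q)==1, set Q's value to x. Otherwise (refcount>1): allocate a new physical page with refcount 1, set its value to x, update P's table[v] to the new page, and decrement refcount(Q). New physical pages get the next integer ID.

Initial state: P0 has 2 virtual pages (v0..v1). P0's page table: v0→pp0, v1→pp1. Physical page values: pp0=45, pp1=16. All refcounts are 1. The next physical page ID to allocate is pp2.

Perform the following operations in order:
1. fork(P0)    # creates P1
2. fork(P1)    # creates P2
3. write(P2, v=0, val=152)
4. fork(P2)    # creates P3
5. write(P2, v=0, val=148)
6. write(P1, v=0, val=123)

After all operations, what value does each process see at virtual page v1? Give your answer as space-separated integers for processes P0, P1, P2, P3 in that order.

Op 1: fork(P0) -> P1. 2 ppages; refcounts: pp0:2 pp1:2
Op 2: fork(P1) -> P2. 2 ppages; refcounts: pp0:3 pp1:3
Op 3: write(P2, v0, 152). refcount(pp0)=3>1 -> COPY to pp2. 3 ppages; refcounts: pp0:2 pp1:3 pp2:1
Op 4: fork(P2) -> P3. 3 ppages; refcounts: pp0:2 pp1:4 pp2:2
Op 5: write(P2, v0, 148). refcount(pp2)=2>1 -> COPY to pp3. 4 ppages; refcounts: pp0:2 pp1:4 pp2:1 pp3:1
Op 6: write(P1, v0, 123). refcount(pp0)=2>1 -> COPY to pp4. 5 ppages; refcounts: pp0:1 pp1:4 pp2:1 pp3:1 pp4:1
P0: v1 -> pp1 = 16
P1: v1 -> pp1 = 16
P2: v1 -> pp1 = 16
P3: v1 -> pp1 = 16

Answer: 16 16 16 16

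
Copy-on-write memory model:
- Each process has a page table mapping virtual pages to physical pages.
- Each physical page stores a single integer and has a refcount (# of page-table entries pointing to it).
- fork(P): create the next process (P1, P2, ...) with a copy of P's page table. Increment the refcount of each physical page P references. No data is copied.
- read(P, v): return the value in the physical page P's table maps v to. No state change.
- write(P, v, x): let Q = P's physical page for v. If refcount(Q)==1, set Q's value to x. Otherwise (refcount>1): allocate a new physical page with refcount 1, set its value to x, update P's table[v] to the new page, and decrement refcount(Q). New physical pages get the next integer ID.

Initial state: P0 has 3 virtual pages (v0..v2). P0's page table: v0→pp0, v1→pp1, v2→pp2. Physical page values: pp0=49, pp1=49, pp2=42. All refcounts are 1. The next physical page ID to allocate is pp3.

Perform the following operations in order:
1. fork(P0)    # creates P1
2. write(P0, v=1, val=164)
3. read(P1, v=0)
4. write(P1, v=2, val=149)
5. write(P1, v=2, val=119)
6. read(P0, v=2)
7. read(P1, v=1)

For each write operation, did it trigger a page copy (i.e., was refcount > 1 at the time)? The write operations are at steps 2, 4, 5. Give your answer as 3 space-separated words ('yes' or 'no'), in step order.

Op 1: fork(P0) -> P1. 3 ppages; refcounts: pp0:2 pp1:2 pp2:2
Op 2: write(P0, v1, 164). refcount(pp1)=2>1 -> COPY to pp3. 4 ppages; refcounts: pp0:2 pp1:1 pp2:2 pp3:1
Op 3: read(P1, v0) -> 49. No state change.
Op 4: write(P1, v2, 149). refcount(pp2)=2>1 -> COPY to pp4. 5 ppages; refcounts: pp0:2 pp1:1 pp2:1 pp3:1 pp4:1
Op 5: write(P1, v2, 119). refcount(pp4)=1 -> write in place. 5 ppages; refcounts: pp0:2 pp1:1 pp2:1 pp3:1 pp4:1
Op 6: read(P0, v2) -> 42. No state change.
Op 7: read(P1, v1) -> 49. No state change.

yes yes no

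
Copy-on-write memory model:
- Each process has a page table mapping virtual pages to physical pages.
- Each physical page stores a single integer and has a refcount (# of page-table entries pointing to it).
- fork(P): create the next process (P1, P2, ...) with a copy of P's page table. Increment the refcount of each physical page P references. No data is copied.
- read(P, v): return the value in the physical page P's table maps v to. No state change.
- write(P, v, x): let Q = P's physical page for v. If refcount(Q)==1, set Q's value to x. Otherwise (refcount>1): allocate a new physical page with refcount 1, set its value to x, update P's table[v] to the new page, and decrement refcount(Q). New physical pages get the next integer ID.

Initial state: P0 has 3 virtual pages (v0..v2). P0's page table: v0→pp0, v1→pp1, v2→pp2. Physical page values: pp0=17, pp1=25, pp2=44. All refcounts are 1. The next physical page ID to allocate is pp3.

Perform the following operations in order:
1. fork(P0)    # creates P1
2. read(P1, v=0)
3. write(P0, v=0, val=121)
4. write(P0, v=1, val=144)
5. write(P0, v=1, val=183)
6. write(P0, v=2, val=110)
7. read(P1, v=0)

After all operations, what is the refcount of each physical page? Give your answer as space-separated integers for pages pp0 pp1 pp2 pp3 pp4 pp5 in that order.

Answer: 1 1 1 1 1 1

Derivation:
Op 1: fork(P0) -> P1. 3 ppages; refcounts: pp0:2 pp1:2 pp2:2
Op 2: read(P1, v0) -> 17. No state change.
Op 3: write(P0, v0, 121). refcount(pp0)=2>1 -> COPY to pp3. 4 ppages; refcounts: pp0:1 pp1:2 pp2:2 pp3:1
Op 4: write(P0, v1, 144). refcount(pp1)=2>1 -> COPY to pp4. 5 ppages; refcounts: pp0:1 pp1:1 pp2:2 pp3:1 pp4:1
Op 5: write(P0, v1, 183). refcount(pp4)=1 -> write in place. 5 ppages; refcounts: pp0:1 pp1:1 pp2:2 pp3:1 pp4:1
Op 6: write(P0, v2, 110). refcount(pp2)=2>1 -> COPY to pp5. 6 ppages; refcounts: pp0:1 pp1:1 pp2:1 pp3:1 pp4:1 pp5:1
Op 7: read(P1, v0) -> 17. No state change.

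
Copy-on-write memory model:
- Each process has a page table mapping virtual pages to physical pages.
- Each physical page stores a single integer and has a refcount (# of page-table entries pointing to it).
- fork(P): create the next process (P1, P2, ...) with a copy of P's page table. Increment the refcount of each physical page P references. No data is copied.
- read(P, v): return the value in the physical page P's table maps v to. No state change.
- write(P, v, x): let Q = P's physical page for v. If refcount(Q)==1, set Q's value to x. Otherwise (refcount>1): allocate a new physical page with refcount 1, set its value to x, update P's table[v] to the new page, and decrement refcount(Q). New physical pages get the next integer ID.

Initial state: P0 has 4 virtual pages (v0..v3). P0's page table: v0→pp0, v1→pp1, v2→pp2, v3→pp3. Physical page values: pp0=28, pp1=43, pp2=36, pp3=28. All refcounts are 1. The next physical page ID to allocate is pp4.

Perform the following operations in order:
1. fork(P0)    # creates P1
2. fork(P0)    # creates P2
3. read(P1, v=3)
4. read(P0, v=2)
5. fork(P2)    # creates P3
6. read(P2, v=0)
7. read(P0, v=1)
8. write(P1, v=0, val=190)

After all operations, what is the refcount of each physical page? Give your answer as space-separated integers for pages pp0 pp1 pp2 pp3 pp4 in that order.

Op 1: fork(P0) -> P1. 4 ppages; refcounts: pp0:2 pp1:2 pp2:2 pp3:2
Op 2: fork(P0) -> P2. 4 ppages; refcounts: pp0:3 pp1:3 pp2:3 pp3:3
Op 3: read(P1, v3) -> 28. No state change.
Op 4: read(P0, v2) -> 36. No state change.
Op 5: fork(P2) -> P3. 4 ppages; refcounts: pp0:4 pp1:4 pp2:4 pp3:4
Op 6: read(P2, v0) -> 28. No state change.
Op 7: read(P0, v1) -> 43. No state change.
Op 8: write(P1, v0, 190). refcount(pp0)=4>1 -> COPY to pp4. 5 ppages; refcounts: pp0:3 pp1:4 pp2:4 pp3:4 pp4:1

Answer: 3 4 4 4 1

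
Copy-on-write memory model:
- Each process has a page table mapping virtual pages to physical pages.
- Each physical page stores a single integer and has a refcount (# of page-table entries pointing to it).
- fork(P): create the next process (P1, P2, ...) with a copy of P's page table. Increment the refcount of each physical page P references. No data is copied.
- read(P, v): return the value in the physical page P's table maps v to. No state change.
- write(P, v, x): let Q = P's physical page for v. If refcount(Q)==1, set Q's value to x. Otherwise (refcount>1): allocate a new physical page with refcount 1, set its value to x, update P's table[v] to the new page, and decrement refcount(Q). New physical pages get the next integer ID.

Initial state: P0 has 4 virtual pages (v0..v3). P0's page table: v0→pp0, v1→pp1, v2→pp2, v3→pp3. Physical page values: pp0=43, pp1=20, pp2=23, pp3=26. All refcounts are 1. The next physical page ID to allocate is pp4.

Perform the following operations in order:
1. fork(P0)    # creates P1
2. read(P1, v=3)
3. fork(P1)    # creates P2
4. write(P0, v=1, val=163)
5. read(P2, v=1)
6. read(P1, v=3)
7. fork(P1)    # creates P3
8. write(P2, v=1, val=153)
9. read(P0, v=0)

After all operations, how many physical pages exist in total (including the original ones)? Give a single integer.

Answer: 6

Derivation:
Op 1: fork(P0) -> P1. 4 ppages; refcounts: pp0:2 pp1:2 pp2:2 pp3:2
Op 2: read(P1, v3) -> 26. No state change.
Op 3: fork(P1) -> P2. 4 ppages; refcounts: pp0:3 pp1:3 pp2:3 pp3:3
Op 4: write(P0, v1, 163). refcount(pp1)=3>1 -> COPY to pp4. 5 ppages; refcounts: pp0:3 pp1:2 pp2:3 pp3:3 pp4:1
Op 5: read(P2, v1) -> 20. No state change.
Op 6: read(P1, v3) -> 26. No state change.
Op 7: fork(P1) -> P3. 5 ppages; refcounts: pp0:4 pp1:3 pp2:4 pp3:4 pp4:1
Op 8: write(P2, v1, 153). refcount(pp1)=3>1 -> COPY to pp5. 6 ppages; refcounts: pp0:4 pp1:2 pp2:4 pp3:4 pp4:1 pp5:1
Op 9: read(P0, v0) -> 43. No state change.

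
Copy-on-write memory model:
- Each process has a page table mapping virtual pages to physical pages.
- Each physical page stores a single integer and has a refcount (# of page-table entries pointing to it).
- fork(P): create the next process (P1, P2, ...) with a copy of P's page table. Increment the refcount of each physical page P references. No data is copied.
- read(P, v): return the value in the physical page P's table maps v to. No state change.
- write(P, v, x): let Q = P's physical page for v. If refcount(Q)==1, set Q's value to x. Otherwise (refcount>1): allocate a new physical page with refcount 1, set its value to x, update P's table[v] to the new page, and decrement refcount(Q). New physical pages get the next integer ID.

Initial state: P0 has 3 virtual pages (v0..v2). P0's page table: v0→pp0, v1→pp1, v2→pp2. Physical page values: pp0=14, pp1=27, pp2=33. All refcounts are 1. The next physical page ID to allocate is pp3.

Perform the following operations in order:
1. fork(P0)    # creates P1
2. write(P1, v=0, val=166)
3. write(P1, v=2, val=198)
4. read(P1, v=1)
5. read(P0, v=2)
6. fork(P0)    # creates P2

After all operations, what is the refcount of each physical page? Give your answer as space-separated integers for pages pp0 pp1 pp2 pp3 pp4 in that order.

Answer: 2 3 2 1 1

Derivation:
Op 1: fork(P0) -> P1. 3 ppages; refcounts: pp0:2 pp1:2 pp2:2
Op 2: write(P1, v0, 166). refcount(pp0)=2>1 -> COPY to pp3. 4 ppages; refcounts: pp0:1 pp1:2 pp2:2 pp3:1
Op 3: write(P1, v2, 198). refcount(pp2)=2>1 -> COPY to pp4. 5 ppages; refcounts: pp0:1 pp1:2 pp2:1 pp3:1 pp4:1
Op 4: read(P1, v1) -> 27. No state change.
Op 5: read(P0, v2) -> 33. No state change.
Op 6: fork(P0) -> P2. 5 ppages; refcounts: pp0:2 pp1:3 pp2:2 pp3:1 pp4:1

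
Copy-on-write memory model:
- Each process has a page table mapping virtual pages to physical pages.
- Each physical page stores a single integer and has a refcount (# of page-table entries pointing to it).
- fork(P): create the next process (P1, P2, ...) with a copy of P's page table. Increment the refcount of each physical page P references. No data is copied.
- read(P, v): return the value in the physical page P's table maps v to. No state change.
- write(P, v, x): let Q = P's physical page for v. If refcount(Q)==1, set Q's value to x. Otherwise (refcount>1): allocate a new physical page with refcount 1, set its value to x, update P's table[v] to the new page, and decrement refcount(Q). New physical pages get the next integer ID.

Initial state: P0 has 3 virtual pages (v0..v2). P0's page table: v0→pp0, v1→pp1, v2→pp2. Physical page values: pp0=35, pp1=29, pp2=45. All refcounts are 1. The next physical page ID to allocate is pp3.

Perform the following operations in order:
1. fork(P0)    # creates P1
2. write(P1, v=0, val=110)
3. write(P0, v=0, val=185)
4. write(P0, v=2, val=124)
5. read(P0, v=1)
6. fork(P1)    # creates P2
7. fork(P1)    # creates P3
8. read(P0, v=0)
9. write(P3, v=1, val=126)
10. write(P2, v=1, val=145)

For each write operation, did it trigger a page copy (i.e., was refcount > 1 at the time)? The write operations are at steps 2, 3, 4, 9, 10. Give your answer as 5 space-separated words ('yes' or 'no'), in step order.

Op 1: fork(P0) -> P1. 3 ppages; refcounts: pp0:2 pp1:2 pp2:2
Op 2: write(P1, v0, 110). refcount(pp0)=2>1 -> COPY to pp3. 4 ppages; refcounts: pp0:1 pp1:2 pp2:2 pp3:1
Op 3: write(P0, v0, 185). refcount(pp0)=1 -> write in place. 4 ppages; refcounts: pp0:1 pp1:2 pp2:2 pp3:1
Op 4: write(P0, v2, 124). refcount(pp2)=2>1 -> COPY to pp4. 5 ppages; refcounts: pp0:1 pp1:2 pp2:1 pp3:1 pp4:1
Op 5: read(P0, v1) -> 29. No state change.
Op 6: fork(P1) -> P2. 5 ppages; refcounts: pp0:1 pp1:3 pp2:2 pp3:2 pp4:1
Op 7: fork(P1) -> P3. 5 ppages; refcounts: pp0:1 pp1:4 pp2:3 pp3:3 pp4:1
Op 8: read(P0, v0) -> 185. No state change.
Op 9: write(P3, v1, 126). refcount(pp1)=4>1 -> COPY to pp5. 6 ppages; refcounts: pp0:1 pp1:3 pp2:3 pp3:3 pp4:1 pp5:1
Op 10: write(P2, v1, 145). refcount(pp1)=3>1 -> COPY to pp6. 7 ppages; refcounts: pp0:1 pp1:2 pp2:3 pp3:3 pp4:1 pp5:1 pp6:1

yes no yes yes yes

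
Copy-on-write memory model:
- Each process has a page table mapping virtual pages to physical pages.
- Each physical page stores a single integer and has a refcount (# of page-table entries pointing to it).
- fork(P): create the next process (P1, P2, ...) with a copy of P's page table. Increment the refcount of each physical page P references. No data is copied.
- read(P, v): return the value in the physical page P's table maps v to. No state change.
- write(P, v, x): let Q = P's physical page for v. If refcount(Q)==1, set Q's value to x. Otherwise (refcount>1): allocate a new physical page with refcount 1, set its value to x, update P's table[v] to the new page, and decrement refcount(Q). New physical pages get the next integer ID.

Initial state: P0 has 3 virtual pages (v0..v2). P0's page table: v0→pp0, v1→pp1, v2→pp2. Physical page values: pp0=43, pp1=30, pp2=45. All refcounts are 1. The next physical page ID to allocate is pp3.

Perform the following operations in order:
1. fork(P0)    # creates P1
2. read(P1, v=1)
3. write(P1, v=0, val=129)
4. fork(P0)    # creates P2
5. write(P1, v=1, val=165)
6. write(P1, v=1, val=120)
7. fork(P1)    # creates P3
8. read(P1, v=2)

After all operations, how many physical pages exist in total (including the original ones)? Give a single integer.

Answer: 5

Derivation:
Op 1: fork(P0) -> P1. 3 ppages; refcounts: pp0:2 pp1:2 pp2:2
Op 2: read(P1, v1) -> 30. No state change.
Op 3: write(P1, v0, 129). refcount(pp0)=2>1 -> COPY to pp3. 4 ppages; refcounts: pp0:1 pp1:2 pp2:2 pp3:1
Op 4: fork(P0) -> P2. 4 ppages; refcounts: pp0:2 pp1:3 pp2:3 pp3:1
Op 5: write(P1, v1, 165). refcount(pp1)=3>1 -> COPY to pp4. 5 ppages; refcounts: pp0:2 pp1:2 pp2:3 pp3:1 pp4:1
Op 6: write(P1, v1, 120). refcount(pp4)=1 -> write in place. 5 ppages; refcounts: pp0:2 pp1:2 pp2:3 pp3:1 pp4:1
Op 7: fork(P1) -> P3. 5 ppages; refcounts: pp0:2 pp1:2 pp2:4 pp3:2 pp4:2
Op 8: read(P1, v2) -> 45. No state change.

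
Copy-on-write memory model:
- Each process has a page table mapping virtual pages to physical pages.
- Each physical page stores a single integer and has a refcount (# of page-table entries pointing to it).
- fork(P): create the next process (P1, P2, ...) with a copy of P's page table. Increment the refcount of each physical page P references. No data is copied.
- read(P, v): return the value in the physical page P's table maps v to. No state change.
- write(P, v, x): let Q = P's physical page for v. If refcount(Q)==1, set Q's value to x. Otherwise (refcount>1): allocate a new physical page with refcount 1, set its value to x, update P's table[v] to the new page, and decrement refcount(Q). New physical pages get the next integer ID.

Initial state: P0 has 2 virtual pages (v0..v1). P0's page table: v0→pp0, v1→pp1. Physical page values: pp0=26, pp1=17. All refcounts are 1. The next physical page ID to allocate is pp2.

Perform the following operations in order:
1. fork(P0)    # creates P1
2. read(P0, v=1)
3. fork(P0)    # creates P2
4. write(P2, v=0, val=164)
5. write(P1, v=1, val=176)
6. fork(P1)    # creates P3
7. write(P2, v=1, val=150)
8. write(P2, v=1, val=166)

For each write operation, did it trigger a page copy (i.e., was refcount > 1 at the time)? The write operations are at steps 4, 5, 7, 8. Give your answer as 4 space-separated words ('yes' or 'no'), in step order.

Op 1: fork(P0) -> P1. 2 ppages; refcounts: pp0:2 pp1:2
Op 2: read(P0, v1) -> 17. No state change.
Op 3: fork(P0) -> P2. 2 ppages; refcounts: pp0:3 pp1:3
Op 4: write(P2, v0, 164). refcount(pp0)=3>1 -> COPY to pp2. 3 ppages; refcounts: pp0:2 pp1:3 pp2:1
Op 5: write(P1, v1, 176). refcount(pp1)=3>1 -> COPY to pp3. 4 ppages; refcounts: pp0:2 pp1:2 pp2:1 pp3:1
Op 6: fork(P1) -> P3. 4 ppages; refcounts: pp0:3 pp1:2 pp2:1 pp3:2
Op 7: write(P2, v1, 150). refcount(pp1)=2>1 -> COPY to pp4. 5 ppages; refcounts: pp0:3 pp1:1 pp2:1 pp3:2 pp4:1
Op 8: write(P2, v1, 166). refcount(pp4)=1 -> write in place. 5 ppages; refcounts: pp0:3 pp1:1 pp2:1 pp3:2 pp4:1

yes yes yes no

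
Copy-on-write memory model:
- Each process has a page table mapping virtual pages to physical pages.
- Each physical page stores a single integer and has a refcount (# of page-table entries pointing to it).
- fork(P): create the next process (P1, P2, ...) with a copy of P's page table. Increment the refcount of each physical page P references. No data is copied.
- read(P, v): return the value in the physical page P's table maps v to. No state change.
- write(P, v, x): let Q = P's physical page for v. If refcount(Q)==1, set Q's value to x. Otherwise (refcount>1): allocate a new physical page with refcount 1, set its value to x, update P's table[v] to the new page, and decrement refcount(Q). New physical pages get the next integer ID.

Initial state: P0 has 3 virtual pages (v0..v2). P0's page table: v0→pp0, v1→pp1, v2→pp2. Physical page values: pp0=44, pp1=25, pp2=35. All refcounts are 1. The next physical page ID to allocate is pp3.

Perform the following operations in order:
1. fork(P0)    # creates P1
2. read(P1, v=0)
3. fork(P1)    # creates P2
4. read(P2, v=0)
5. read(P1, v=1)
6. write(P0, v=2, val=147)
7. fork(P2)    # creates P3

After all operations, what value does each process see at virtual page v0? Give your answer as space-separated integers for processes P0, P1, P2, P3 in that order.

Answer: 44 44 44 44

Derivation:
Op 1: fork(P0) -> P1. 3 ppages; refcounts: pp0:2 pp1:2 pp2:2
Op 2: read(P1, v0) -> 44. No state change.
Op 3: fork(P1) -> P2. 3 ppages; refcounts: pp0:3 pp1:3 pp2:3
Op 4: read(P2, v0) -> 44. No state change.
Op 5: read(P1, v1) -> 25. No state change.
Op 6: write(P0, v2, 147). refcount(pp2)=3>1 -> COPY to pp3. 4 ppages; refcounts: pp0:3 pp1:3 pp2:2 pp3:1
Op 7: fork(P2) -> P3. 4 ppages; refcounts: pp0:4 pp1:4 pp2:3 pp3:1
P0: v0 -> pp0 = 44
P1: v0 -> pp0 = 44
P2: v0 -> pp0 = 44
P3: v0 -> pp0 = 44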